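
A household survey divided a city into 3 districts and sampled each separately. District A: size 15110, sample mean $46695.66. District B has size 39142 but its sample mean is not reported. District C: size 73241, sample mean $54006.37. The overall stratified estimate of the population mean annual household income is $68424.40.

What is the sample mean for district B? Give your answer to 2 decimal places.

103790.81

N = 15110 + 39142 + 73241 = 127493.
Overall total = μ·N = 68424.40·127493 = 8723632029.2.
Subtract the known strata: 15110·46695.66 + 73241·54006.37 = 4661051967.77.
Remaining total for district B: 8723632029.2 − 4661051967.77 = 4062580061.43.
Divide by its size: 4062580061.43 / 39142 = 103790.8145... → 103790.81.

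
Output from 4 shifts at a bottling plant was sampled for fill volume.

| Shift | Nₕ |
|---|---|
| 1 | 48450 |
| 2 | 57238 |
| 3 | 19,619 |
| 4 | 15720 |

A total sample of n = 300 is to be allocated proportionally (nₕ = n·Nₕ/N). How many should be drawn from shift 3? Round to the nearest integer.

42

N = 48450 + 57238 + 19619 + 15720 = 141027.
n_3 = 300·19619/141027 = 41.735... → 42.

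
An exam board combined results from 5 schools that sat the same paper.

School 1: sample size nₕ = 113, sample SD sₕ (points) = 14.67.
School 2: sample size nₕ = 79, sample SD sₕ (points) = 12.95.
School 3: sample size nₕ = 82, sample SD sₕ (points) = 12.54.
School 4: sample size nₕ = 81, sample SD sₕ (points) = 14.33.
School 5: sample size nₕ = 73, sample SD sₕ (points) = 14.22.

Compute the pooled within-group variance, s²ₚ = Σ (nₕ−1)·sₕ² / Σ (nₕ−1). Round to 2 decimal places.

191.27

Degrees of freedom: 112 + 78 + 81 + 80 + 72 = 423.
Σ(nₕ−1)sₕ² = 112·215.2089 + 78·167.7025 + 81·157.2516 + 80·205.3489 + 72·202.2084 = 80908.4882.
s²ₚ = 80908.4882 / 423 = 191.2730... → 191.27.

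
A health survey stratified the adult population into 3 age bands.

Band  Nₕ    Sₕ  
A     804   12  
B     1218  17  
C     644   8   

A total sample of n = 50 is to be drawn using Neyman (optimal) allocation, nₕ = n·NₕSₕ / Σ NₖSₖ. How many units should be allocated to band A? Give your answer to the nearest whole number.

Σ NₕSₕ = 804·12 + 1218·17 + 644·8 = 35506.
Share for A: 9648/35506 = 0.27173.
n_A = 50 × 0.27173 = 13.586... → 14.

14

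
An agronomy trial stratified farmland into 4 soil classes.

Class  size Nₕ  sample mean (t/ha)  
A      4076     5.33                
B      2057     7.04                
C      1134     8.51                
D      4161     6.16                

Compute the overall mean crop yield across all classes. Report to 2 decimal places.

x̄_st = (Σ Nₕx̄ₕ) / (Σ Nₕ) = (4076·5.33 + 2057·7.04 + 1134·8.51 + 4161·6.16) / 11428
= 71488.46 / 11428 = 6.2556... → 6.26.

6.26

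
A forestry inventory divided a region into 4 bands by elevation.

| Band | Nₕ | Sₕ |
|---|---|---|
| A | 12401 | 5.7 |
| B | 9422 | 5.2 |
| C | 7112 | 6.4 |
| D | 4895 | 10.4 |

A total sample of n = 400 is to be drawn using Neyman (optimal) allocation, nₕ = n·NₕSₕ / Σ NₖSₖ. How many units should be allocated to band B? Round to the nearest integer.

91

Σ NₕSₕ = 12401·5.7 + 9422·5.2 + 7112·6.4 + 4895·10.4 = 216104.9.
Share for B: 48994.4/216104.9 = 0.22672.
n_B = 400 × 0.22672 = 90.686... → 91.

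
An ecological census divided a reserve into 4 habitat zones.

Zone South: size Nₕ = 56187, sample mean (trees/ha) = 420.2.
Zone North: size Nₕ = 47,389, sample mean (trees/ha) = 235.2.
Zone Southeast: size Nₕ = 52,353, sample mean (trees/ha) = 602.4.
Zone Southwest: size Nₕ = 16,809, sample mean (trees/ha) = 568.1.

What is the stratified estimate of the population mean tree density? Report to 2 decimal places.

439.06

N = 56187 + 47389 + 52353 + 16809 = 172738.
Overall mean = Σ (Nₕ/N)·x̄ₕ — weight by population share, not a simple average.
Σ Nₕx̄ₕ = 56187·420.2 + 47389·235.2 + 52353·602.4 + 16809·568.1 = 23609777.4 + 11145892.8 + 31537447.2 + 9549192.9 = 75842310.3.
Divide by N: 75842310.3 / 172738 = 439.0598... → 439.06.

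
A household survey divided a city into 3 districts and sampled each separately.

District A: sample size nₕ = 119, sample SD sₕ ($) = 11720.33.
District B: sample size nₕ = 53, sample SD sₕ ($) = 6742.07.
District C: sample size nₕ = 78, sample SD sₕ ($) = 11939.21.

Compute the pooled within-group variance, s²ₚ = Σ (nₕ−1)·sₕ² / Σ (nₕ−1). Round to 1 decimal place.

119630910.9

A: (119−1)·11720.33² = 118·137366135.3089 = 16209203966.4502
B: (53−1)·6742.07² = 52·45455507.8849 = 2363686410.0148
C: (78−1)·11939.21² = 77·142544735.4241 = 10975944627.6557
Numerator = 29548835004.1207; denominator = Σ(nₕ−1) = 247.
s²ₚ = 29548835004.1207/247 = 119630910.948... → 119630910.9.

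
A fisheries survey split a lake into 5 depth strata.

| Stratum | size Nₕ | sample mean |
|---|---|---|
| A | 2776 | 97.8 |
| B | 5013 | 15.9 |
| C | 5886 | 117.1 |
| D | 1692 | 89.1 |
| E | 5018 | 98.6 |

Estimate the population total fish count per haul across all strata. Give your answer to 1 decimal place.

1685982.1

A: 2776·97.8 = 271492.8
B: 5013·15.9 = 79706.7
C: 5886·117.1 = 689250.6
D: 1692·89.1 = 150757.2
E: 5018·98.6 = 494774.8
τ̂ = Σ Nₕx̄ₕ = 1685982.1.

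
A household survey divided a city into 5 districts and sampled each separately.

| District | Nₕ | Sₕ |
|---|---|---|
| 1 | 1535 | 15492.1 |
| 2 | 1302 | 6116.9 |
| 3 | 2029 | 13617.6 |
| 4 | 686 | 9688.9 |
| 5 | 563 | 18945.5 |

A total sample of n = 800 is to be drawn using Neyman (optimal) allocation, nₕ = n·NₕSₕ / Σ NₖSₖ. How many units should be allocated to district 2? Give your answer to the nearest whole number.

1: NₕSₕ = 1535·15492.1 = 23780373.5
2: NₕSₕ = 1302·6116.9 = 7964203.8
3: NₕSₕ = 2029·13617.6 = 27630110.4
4: NₕSₕ = 686·9688.9 = 6646585.4
5: NₕSₕ = 563·18945.5 = 10666316.5
Σ NₕSₕ = 76687589.6.
n_2 = 800·7964203.8/76687589.6 = 83.082... → 83.

83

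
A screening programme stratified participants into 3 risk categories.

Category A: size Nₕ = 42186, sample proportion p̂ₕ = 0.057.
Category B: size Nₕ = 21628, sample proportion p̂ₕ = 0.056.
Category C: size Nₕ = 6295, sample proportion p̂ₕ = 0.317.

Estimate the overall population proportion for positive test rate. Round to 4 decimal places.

0.0800

N = 42186 + 21628 + 6295 = 70109.
Overall proportion = Σ (Nₕ/N)·p̂ₕ.
Σ Nₕp̂ₕ = 2404.602 + 1211.168 + 1995.515 = 5611.285.
5611.285 / 70109 = 0.080037... → 0.0800.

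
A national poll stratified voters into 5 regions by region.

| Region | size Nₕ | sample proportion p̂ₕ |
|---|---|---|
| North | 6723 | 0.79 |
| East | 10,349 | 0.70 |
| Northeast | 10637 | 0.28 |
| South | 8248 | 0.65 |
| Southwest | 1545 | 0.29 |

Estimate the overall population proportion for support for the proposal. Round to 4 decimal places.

0.5691

Wₕ = Nₕ/N with N = 37502: 0.1793, 0.2760, 0.2836, 0.2199, 0.0412.
p̂_st = 0.1793·0.79 + 0.2760·0.70 + 0.2836·0.28 + 0.2199·0.65 + 0.0412·0.29 ≈ 0.569118... → 0.5691.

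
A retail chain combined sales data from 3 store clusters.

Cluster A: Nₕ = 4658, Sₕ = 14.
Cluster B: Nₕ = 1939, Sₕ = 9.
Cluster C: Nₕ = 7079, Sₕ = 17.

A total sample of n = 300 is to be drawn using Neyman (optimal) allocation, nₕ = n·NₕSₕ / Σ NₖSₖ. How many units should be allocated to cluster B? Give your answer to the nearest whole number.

A: NₕSₕ = 4658·14 = 65212
B: NₕSₕ = 1939·9 = 17451
C: NₕSₕ = 7079·17 = 120343
Σ NₕSₕ = 203006.
n_B = 300·17451/203006 = 25.789... → 26.

26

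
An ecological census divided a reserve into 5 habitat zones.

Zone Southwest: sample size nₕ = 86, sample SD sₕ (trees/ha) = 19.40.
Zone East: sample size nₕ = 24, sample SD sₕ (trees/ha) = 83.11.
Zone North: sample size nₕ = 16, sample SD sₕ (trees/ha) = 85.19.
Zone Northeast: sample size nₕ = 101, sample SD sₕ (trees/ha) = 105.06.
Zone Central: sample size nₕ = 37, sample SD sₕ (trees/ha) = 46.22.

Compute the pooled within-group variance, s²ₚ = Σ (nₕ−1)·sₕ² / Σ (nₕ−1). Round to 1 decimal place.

5715.8

Southwest: (86−1)·19.40² = 85·376.36 = 31990.6
East: (24−1)·83.11² = 23·6907.2721 = 158867.2583
North: (16−1)·85.19² = 15·7257.3361 = 108860.0415
Northeast: (101−1)·105.06² = 100·11037.6036 = 1103760.36
Central: (37−1)·46.22² = 36·2136.2884 = 76906.3824
Numerator = 1480384.6422; denominator = Σ(nₕ−1) = 259.
s²ₚ = 1480384.6422/259 = 5715.771... → 5715.8.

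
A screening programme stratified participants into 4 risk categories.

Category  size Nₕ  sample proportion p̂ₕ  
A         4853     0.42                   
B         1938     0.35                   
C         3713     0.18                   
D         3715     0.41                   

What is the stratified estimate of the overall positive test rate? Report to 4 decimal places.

0.3452

Wₕ = Nₕ/N with N = 14219: 0.3413, 0.1363, 0.2611, 0.2613.
p̂_st = 0.3413·0.42 + 0.1363·0.35 + 0.2611·0.18 + 0.2613·0.41 ≈ 0.345175... → 0.3452.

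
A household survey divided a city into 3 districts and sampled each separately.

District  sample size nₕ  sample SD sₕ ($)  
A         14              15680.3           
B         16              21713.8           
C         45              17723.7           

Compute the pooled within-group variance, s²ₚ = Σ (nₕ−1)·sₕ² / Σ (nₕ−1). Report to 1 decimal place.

Degrees of freedom: 13 + 15 + 44 = 72.
Σ(nₕ−1)sₕ² = 13·245871808.09 + 15·471489110.44 + 44·314129541.69 = 24090369996.13.
s²ₚ = 24090369996.13 / 72 = 334588472.168... → 334588472.2.

334588472.2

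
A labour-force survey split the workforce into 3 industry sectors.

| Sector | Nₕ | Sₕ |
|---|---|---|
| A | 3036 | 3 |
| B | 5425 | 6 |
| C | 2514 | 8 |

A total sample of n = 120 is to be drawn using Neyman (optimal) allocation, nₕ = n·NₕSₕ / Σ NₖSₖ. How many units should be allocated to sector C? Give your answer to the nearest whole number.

39

Σ NₕSₕ = 3036·3 + 5425·6 + 2514·8 = 61770.
Share for C: 20112/61770 = 0.32559.
n_C = 120 × 0.32559 = 39.071... → 39.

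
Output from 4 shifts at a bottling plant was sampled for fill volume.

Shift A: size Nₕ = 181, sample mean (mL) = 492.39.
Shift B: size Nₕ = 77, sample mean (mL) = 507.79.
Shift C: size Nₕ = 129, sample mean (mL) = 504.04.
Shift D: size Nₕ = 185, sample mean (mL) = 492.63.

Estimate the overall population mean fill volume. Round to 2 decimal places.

497.17

x̄_st = (Σ Nₕx̄ₕ) / (Σ Nₕ) = (181·492.39 + 77·507.79 + 129·504.04 + 185·492.63) / 572
= 284380.13 / 572 = 497.1681... → 497.17.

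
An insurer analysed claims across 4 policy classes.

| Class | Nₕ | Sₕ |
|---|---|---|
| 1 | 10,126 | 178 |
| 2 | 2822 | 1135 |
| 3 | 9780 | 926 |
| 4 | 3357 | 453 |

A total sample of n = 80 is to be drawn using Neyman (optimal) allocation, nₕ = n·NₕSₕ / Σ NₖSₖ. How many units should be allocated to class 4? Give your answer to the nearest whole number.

8

Σ NₕSₕ = 10126·178 + 2822·1135 + 9780·926 + 3357·453 = 15582399.
Share for 4: 1520721/15582399 = 0.09759.
n_4 = 80 × 0.09759 = 7.807... → 8.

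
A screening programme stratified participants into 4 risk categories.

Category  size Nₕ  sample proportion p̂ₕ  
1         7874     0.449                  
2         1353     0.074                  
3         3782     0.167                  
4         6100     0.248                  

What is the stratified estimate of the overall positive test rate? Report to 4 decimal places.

0.3025

N = 7874 + 1353 + 3782 + 6100 = 19109.
Overall proportion = Σ (Nₕ/N)·p̂ₕ.
Σ Nₕp̂ₕ = 3535.426 + 100.122 + 631.594 + 1512.8 = 5779.942.
5779.942 / 19109 = 0.302472... → 0.3025.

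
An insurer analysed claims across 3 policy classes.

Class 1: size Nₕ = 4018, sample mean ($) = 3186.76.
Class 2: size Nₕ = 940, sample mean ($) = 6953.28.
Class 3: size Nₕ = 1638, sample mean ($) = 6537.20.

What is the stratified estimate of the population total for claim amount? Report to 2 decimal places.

1: 4018·3186.76 = 12804401.68
2: 940·6953.28 = 6536083.2
3: 1638·6537.20 = 10707933.6
τ̂ = Σ Nₕx̄ₕ = 30048418.48.

30048418.48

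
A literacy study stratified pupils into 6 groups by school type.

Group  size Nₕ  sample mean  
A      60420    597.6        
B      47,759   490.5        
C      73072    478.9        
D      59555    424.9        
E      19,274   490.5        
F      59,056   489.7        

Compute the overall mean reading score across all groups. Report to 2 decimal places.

495.73

N = 60420 + 47759 + 73072 + 59555 + 19274 + 59056 = 319136.
Overall mean = Σ (Nₕ/N)·x̄ₕ — weight by population share, not a simple average.
Σ Nₕx̄ₕ = 60420·597.6 + 47759·490.5 + 73072·478.9 + 59555·424.9 + 19274·490.5 + 59056·489.7 = 36106992 + 23425789.5 + 34994180.8 + 25304919.5 + 9453897 + 28919723.2 = 158205502.
Divide by N: 158205502 / 319136 = 495.7307... → 495.73.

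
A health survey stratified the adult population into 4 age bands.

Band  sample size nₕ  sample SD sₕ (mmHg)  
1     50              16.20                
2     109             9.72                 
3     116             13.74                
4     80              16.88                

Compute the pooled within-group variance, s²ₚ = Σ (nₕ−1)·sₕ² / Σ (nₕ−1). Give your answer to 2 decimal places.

191.69

Degrees of freedom: 49 + 108 + 115 + 79 = 351.
Σ(nₕ−1)sₕ² = 49·262.44 + 108·94.4784 + 115·188.7876 + 79·284.9344 = 67283.6188.
s²ₚ = 67283.6188 / 351 = 191.6912... → 191.69.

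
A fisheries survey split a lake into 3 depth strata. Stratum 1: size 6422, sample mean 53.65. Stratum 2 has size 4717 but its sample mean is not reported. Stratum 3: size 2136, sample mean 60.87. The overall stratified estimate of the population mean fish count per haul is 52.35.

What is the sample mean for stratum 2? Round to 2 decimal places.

46.72

N = 6422 + 4717 + 2136 = 13275.
Overall total = μ·N = 52.35·13275 = 694946.25.
Subtract the known strata: 6422·53.65 + 2136·60.87 = 474558.62.
Remaining total for stratum 2: 694946.25 − 474558.62 = 220387.63.
Divide by its size: 220387.63 / 4717 = 46.7220... → 46.72.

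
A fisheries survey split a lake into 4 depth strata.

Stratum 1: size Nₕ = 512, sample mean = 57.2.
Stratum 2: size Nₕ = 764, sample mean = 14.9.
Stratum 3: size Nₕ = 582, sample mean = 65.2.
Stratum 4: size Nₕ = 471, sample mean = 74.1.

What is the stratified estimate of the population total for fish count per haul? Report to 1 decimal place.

Estimate total by summing Nₕ·x̄ₕ over strata.
512·57.2 + 764·14.9 + 582·65.2 + 471·74.1 = 29286.4 + 11383.6 + 37946.4 + 34901.1 = 113517.5.

113517.5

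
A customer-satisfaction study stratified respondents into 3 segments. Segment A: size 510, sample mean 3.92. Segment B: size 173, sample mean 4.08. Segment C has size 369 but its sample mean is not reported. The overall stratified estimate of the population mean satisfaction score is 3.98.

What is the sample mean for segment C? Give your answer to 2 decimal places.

4.02

N = 510 + 173 + 369 = 1052.
Overall total = μ·N = 3.98·1052 = 4186.96.
Subtract the known strata: 510·3.92 + 173·4.08 = 2705.04.
Remaining total for segment C: 4186.96 − 2705.04 = 1481.92.
Divide by its size: 1481.92 / 369 = 4.0160... → 4.02.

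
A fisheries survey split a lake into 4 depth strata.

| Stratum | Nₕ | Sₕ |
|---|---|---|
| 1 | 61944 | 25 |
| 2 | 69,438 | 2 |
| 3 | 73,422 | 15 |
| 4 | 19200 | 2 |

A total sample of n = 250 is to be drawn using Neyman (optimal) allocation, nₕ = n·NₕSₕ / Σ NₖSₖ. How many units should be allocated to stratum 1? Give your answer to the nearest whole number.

1: NₕSₕ = 61944·25 = 1548600
2: NₕSₕ = 69438·2 = 138876
3: NₕSₕ = 73422·15 = 1101330
4: NₕSₕ = 19200·2 = 38400
Σ NₕSₕ = 2827206.
n_1 = 250·1548600/2827206 = 136.937... → 137.

137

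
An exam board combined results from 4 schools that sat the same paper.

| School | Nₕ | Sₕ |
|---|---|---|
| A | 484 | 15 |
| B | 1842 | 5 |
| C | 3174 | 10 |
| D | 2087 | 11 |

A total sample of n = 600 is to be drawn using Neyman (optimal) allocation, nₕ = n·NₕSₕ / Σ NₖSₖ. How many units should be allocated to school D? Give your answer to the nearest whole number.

Σ NₕSₕ = 484·15 + 1842·5 + 3174·10 + 2087·11 = 71167.
Share for D: 22957/71167 = 0.32258.
n_D = 600 × 0.32258 = 193.548... → 194.

194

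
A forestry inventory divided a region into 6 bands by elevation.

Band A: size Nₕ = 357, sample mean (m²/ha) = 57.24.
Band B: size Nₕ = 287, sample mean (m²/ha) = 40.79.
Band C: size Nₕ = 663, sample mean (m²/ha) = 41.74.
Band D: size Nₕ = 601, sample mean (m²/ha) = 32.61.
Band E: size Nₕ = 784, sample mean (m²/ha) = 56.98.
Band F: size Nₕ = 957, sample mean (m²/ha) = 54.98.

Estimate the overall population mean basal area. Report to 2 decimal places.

48.42

N = 357 + 287 + 663 + 601 + 784 + 957 = 3649.
Overall mean = Σ (Nₕ/N)·x̄ₕ — weight by population share, not a simple average.
Σ Nₕx̄ₕ = 357·57.24 + 287·40.79 + 663·41.74 + 601·32.61 + 784·56.98 + 957·54.98 = 20434.68 + 11706.73 + 27673.62 + 19598.61 + 44672.32 + 52615.86 = 176701.82.
Divide by N: 176701.82 / 3649 = 48.4247... → 48.42.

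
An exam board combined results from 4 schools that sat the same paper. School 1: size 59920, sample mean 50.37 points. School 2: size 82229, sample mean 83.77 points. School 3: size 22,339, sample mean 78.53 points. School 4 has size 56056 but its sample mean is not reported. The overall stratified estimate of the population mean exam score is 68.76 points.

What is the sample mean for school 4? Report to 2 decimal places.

62.51

Σ Nₕx̄ₕ = N·μ, so 56056·x̄_4 = 220544·68.76 − (59920·50.37 + 82229·83.77 + 22339·78.53).
= 15164605.44 − 11660775.4 = 3503830.04.
x̄_4 = 3503830.04 / 56056 = 62.5059... → 62.51.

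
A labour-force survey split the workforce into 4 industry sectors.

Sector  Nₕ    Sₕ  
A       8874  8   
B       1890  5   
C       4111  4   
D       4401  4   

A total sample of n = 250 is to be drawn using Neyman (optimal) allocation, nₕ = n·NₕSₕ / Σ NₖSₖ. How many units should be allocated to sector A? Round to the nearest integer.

Σ NₕSₕ = 8874·8 + 1890·5 + 4111·4 + 4401·4 = 114490.
Share for A: 70992/114490 = 0.62007.
n_A = 250 × 0.62007 = 155.018... → 155.

155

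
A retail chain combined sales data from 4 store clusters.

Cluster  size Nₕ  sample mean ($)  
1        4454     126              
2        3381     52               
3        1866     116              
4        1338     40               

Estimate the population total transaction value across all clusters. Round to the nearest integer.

1006992

Estimate total by summing Nₕ·x̄ₕ over strata.
4454·126 + 3381·52 + 1866·116 + 1338·40 = 561204 + 175812 + 216456 + 53520 = 1006992.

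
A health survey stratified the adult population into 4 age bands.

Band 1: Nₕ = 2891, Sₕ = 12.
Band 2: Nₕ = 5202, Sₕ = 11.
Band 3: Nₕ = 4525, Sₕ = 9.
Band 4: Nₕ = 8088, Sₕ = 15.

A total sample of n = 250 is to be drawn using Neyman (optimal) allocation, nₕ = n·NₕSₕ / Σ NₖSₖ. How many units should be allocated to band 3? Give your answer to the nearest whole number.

40

Σ NₕSₕ = 2891·12 + 5202·11 + 4525·9 + 8088·15 = 253959.
Share for 3: 40725/253959 = 0.16036.
n_3 = 250 × 0.16036 = 40.090... → 40.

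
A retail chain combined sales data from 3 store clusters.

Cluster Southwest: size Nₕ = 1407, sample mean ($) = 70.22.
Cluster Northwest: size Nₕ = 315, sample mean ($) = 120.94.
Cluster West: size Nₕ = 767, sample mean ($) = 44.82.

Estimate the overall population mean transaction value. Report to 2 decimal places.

N = 1407 + 315 + 767 = 2489.
The stratified mean weights each stratum mean by its population share Nₕ/N.
Σ Nₕx̄ₕ = 1407·70.22 + 315·120.94 + 767·44.82 = 98799.54 + 38096.1 + 34376.94 = 171272.58.
Divide by N: 171272.58 / 2489 = 68.8118... → 68.81.

68.81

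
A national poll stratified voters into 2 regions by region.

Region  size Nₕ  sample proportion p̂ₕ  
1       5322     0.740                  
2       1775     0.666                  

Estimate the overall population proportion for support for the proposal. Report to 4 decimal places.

Wₕ = Nₕ/N with N = 7097: 0.7499, 0.2501.
p̂_st = 0.7499·0.740 + 0.2501·0.666 ≈ 0.721492... → 0.7215.

0.7215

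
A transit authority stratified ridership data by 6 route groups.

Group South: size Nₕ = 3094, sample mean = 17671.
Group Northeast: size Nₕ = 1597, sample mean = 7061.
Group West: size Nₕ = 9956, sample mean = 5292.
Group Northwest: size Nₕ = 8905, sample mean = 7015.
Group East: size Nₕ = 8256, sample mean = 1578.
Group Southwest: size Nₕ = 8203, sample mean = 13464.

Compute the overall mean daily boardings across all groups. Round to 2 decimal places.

N = 40011; weights Wₕ = Nₕ/N = (0.0773, 0.0399, 0.2488, 0.2226, 0.2063, 0.2050).
x̄_st = Σ Wₕ·x̄ₕ = 0.0773·17671 + 0.0399·7061 + 0.2488·5292 + 0.2226·7015 + 0.2063·1578 + 0.2050·13464 ≈ 7612.3910...
→ 7612.39.

7612.39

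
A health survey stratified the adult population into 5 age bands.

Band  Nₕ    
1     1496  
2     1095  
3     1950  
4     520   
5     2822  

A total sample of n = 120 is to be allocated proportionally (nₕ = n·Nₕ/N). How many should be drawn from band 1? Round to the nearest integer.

Share of band 1 = 1496/7883 = 0.18978.
Allocate 120 × 0.18978 = 22.773... → 23.

23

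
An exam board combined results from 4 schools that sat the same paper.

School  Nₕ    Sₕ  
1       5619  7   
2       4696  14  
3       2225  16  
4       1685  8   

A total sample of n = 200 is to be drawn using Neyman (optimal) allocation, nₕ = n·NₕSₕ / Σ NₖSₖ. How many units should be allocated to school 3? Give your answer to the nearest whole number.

1: NₕSₕ = 5619·7 = 39333
2: NₕSₕ = 4696·14 = 65744
3: NₕSₕ = 2225·16 = 35600
4: NₕSₕ = 1685·8 = 13480
Σ NₕSₕ = 154157.
n_3 = 200·35600/154157 = 46.187... → 46.

46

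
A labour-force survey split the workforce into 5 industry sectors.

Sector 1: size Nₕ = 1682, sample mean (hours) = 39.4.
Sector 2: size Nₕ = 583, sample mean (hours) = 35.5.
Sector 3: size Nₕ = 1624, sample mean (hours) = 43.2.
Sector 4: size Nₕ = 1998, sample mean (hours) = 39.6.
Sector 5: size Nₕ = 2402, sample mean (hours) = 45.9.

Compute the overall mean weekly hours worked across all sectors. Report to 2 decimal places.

41.80

N = 1682 + 583 + 1624 + 1998 + 2402 = 8289.
Weight each subgroup mean by Nₕ/N and sum.
Σ Nₕx̄ₕ = 1682·39.4 + 583·35.5 + 1624·43.2 + 1998·39.6 + 2402·45.9 = 66270.8 + 20696.5 + 70156.8 + 79120.8 + 110251.8 = 346496.7.
Divide by N: 346496.7 / 8289 = 41.8020... → 41.80.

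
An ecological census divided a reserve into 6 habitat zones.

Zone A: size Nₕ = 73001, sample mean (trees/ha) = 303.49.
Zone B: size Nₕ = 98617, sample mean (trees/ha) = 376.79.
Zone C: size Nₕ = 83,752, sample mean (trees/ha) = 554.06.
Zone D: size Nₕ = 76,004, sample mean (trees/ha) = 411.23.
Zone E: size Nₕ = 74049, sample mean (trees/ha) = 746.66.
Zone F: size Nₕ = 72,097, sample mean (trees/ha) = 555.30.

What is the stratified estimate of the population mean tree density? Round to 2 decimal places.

x̄_st = (Σ Nₕx̄ₕ) / (Σ Nₕ) = (73001·303.49 + 98617·376.79 + 83752·554.06 + 76004·411.23 + 74049·746.66 + 72097·555.30) / 477520
= 232296621.4 / 477520 = 486.4647... → 486.46.

486.46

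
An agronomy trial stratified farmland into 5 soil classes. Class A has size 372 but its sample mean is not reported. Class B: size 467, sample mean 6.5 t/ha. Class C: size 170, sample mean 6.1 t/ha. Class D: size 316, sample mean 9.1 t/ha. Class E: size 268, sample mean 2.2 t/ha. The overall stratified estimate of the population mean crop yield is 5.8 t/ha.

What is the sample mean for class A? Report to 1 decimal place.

Σ Nₕx̄ₕ = N·μ, so 372·x̄_A = 1593·5.8 − (467·6.5 + 170·6.1 + 316·9.1 + 268·2.2).
= 9239.4 − 7537.7 = 1701.7.
x̄_A = 1701.7 / 372 = 4.574... → 4.6.

4.6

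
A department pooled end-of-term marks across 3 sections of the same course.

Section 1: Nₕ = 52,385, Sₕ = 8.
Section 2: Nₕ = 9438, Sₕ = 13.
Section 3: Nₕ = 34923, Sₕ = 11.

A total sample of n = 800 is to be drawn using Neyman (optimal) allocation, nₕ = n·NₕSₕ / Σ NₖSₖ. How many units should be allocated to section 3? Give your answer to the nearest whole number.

332

Σ NₕSₕ = 52385·8 + 9438·13 + 34923·11 = 925927.
Share for 3: 384153/925927 = 0.41488.
n_3 = 800 × 0.41488 = 331.908... → 332.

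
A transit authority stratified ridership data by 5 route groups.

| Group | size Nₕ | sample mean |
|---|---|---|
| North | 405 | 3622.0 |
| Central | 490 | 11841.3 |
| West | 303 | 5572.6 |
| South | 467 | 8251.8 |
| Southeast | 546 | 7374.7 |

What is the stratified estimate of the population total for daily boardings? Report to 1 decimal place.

Population total = Σ Nₕ·x̄ₕ (each stratum's size times its mean).
405·3622.0 + 490·11841.3 + 303·5572.6 + 467·8251.8 + 546·7374.7 = 1466910 + 5802237 + 1688497.8 + 3853590.6 + 4026586.2 = 16837821.6.

16837821.6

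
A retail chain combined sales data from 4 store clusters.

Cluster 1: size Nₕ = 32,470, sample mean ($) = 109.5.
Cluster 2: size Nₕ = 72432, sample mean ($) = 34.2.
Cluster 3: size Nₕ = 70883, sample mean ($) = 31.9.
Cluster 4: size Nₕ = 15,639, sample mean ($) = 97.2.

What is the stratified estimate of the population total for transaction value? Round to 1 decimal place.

1: 32470·109.5 = 3555465
2: 72432·34.2 = 2477174.4
3: 70883·31.9 = 2261167.7
4: 15639·97.2 = 1520110.8
τ̂ = Σ Nₕx̄ₕ = 9813917.9.

9813917.9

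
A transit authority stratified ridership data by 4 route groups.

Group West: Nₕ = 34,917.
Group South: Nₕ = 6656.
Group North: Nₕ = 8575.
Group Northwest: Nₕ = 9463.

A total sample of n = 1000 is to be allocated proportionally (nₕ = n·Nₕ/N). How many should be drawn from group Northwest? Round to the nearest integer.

Share of group Northwest = 9463/59611 = 0.15875.
Allocate 1000 × 0.15875 = 158.746... → 159.

159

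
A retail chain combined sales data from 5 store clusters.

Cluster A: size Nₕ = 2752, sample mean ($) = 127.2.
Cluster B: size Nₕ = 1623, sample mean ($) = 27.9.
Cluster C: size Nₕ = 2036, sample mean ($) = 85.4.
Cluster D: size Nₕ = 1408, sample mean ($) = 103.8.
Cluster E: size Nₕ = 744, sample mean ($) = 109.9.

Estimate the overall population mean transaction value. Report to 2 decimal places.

93.09

N = 8563; weights Wₕ = Nₕ/N = (0.3214, 0.1895, 0.2378, 0.1644, 0.0869).
x̄_st = Σ Wₕ·x̄ₕ = 0.3214·127.2 + 0.1895·27.9 + 0.2378·85.4 + 0.1644·103.8 + 0.0869·109.9 ≈ 93.0896...
→ 93.09.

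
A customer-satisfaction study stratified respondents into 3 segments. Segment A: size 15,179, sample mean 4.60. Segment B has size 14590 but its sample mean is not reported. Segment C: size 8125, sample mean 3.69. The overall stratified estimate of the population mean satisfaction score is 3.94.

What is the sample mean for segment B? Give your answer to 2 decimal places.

3.39

Σ Nₕx̄ₕ = N·μ, so 14590·x̄_B = 37894·3.94 − (15179·4.60 + 8125·3.69).
= 149302.36 − 99804.65 = 49497.71.
x̄_B = 49497.71 / 14590 = 3.3926... → 3.39.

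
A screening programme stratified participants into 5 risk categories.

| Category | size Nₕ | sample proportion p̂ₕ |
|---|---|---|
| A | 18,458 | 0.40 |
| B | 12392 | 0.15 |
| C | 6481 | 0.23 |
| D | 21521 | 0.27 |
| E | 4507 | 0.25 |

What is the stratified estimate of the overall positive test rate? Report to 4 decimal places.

Wₕ = Nₕ/N with N = 63359: 0.2913, 0.1956, 0.1023, 0.3397, 0.0711.
p̂_st = 0.2913·0.40 + 0.1956·0.15 + 0.1023·0.23 + 0.3397·0.27 + 0.0711·0.25 ≈ 0.278888... → 0.2789.

0.2789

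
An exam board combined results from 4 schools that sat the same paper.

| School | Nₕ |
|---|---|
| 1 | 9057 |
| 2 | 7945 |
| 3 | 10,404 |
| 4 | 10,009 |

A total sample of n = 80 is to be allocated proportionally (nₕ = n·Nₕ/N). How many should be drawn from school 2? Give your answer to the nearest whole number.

17

Share of school 2 = 7945/37415 = 0.21235.
Allocate 80 × 0.21235 = 16.988... → 17.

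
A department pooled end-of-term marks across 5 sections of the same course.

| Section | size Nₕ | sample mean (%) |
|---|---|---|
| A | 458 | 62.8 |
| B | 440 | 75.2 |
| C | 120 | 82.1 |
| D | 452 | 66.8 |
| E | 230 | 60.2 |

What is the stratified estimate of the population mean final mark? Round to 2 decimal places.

68.08

N = 458 + 440 + 120 + 452 + 230 = 1700.
The stratified mean weights each stratum mean by its population share Nₕ/N.
Σ Nₕx̄ₕ = 458·62.8 + 440·75.2 + 120·82.1 + 452·66.8 + 230·60.2 = 28762.4 + 33088 + 9852 + 30193.6 + 13846 = 115742.
Divide by N: 115742 / 1700 = 68.0835... → 68.08.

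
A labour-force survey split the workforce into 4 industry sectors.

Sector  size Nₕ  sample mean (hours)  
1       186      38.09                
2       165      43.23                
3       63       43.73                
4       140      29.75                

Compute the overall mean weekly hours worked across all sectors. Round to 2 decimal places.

x̄_st = (Σ Nₕx̄ₕ) / (Σ Nₕ) = (186·38.09 + 165·43.23 + 63·43.73 + 140·29.75) / 554
= 21137.68 / 554 = 38.1547... → 38.15.

38.15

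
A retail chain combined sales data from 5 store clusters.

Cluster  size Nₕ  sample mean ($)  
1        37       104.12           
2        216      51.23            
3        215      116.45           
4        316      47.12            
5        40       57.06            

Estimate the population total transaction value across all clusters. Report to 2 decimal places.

1: 37·104.12 = 3852.44
2: 216·51.23 = 11065.68
3: 215·116.45 = 25036.75
4: 316·47.12 = 14889.92
5: 40·57.06 = 2282.4
τ̂ = Σ Nₕx̄ₕ = 57127.19.

57127.19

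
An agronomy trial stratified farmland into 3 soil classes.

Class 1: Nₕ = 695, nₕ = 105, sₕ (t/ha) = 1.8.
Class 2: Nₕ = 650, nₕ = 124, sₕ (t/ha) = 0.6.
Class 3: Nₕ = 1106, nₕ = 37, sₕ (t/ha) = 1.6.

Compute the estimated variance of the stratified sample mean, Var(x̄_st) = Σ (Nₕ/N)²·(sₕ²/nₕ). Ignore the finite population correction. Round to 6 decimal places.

0.016774

N = 2451; Wₕ = Nₕ/N.
class 1: (695/2451)²·1.8²/105 = 0.002481068
class 2: (650/2451)²·0.6²/124 = 0.000204184
class 3: (1106/2451)²·1.6²/37 = 0.014088406
Sum = 0.016773658 → 0.016774.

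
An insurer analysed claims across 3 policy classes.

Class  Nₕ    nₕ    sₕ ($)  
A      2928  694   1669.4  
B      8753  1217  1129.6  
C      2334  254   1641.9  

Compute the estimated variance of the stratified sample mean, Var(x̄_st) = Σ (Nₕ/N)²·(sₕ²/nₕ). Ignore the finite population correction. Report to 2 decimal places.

878.60

N = 14015; Wₕ = Nₕ/N.
class A: (2928/14015)²·1669.4²/694 = 175.27392
class B: (8753/14015)²·1129.6²/1217 = 408.96528
class C: (2334/14015)²·1641.9²/254 = 294.35756
Sum = 878.59675 → 878.60.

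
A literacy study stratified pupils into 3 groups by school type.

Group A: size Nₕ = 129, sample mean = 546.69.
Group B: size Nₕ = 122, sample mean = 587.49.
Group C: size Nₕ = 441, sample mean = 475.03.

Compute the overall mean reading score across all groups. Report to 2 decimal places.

x̄_st = (Σ Nₕx̄ₕ) / (Σ Nₕ) = (129·546.69 + 122·587.49 + 441·475.03) / 692
= 351685.02 / 692 = 508.2153... → 508.22.

508.22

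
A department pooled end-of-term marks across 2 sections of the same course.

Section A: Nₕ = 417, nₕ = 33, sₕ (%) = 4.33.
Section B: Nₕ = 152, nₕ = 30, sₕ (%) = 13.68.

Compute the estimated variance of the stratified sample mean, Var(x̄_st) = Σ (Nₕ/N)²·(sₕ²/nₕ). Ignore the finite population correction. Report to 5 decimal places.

0.75030

N = 569; Wₕ = Nₕ/N.
section A: (417/569)²·4.33²/33 = 0.30514723
section B: (152/569)²·13.68²/30 = 0.44515739
Sum = 0.75030461 → 0.75030.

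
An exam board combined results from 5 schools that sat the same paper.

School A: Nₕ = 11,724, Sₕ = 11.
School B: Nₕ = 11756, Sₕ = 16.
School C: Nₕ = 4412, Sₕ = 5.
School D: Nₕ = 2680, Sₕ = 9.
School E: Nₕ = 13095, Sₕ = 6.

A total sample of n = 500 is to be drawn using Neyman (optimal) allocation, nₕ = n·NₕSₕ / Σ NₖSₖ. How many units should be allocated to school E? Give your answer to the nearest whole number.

A: NₕSₕ = 11724·11 = 128964
B: NₕSₕ = 11756·16 = 188096
C: NₕSₕ = 4412·5 = 22060
D: NₕSₕ = 2680·9 = 24120
E: NₕSₕ = 13095·6 = 78570
Σ NₕSₕ = 441810.
n_E = 500·78570/441810 = 88.918... → 89.

89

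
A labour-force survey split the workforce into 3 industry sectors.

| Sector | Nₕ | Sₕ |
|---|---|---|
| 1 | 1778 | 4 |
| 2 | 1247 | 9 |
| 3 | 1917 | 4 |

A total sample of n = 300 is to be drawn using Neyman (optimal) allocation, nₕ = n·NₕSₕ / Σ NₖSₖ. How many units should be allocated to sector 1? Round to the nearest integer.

1: NₕSₕ = 1778·4 = 7112
2: NₕSₕ = 1247·9 = 11223
3: NₕSₕ = 1917·4 = 7668
Σ NₕSₕ = 26003.
n_1 = 300·7112/26003 = 82.052... → 82.

82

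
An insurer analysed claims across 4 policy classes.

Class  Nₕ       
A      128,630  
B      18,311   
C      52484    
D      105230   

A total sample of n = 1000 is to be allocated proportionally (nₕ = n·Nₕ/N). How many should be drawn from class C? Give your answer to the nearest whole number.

N = 128630 + 18311 + 52484 + 105230 = 304655.
n_C = 1000·52484/304655 = 172.274... → 172.

172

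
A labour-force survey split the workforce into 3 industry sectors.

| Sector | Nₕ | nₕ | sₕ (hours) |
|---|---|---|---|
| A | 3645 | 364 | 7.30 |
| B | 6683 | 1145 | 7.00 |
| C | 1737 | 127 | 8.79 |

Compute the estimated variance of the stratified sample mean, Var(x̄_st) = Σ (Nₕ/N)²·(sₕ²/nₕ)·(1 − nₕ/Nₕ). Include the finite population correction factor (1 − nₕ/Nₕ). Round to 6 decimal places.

0.034597

N = 12065. Term for each stratum: Wₕ²sₕ²/nₕ·(1−nₕ/Nₕ).
Var(x̄_st) = 0.012028001 + 0.010880788 + 0.011688131 = 0.034596920 → 0.034597.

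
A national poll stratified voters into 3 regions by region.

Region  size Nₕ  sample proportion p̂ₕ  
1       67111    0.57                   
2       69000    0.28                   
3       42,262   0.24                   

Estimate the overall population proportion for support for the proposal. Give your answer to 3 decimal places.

Wₕ = Nₕ/N with N = 178373: 0.3762, 0.3868, 0.2369.
p̂_st = 0.3762·0.57 + 0.3868·0.28 + 0.2369·0.24 ≈ 0.37963... → 0.380.

0.380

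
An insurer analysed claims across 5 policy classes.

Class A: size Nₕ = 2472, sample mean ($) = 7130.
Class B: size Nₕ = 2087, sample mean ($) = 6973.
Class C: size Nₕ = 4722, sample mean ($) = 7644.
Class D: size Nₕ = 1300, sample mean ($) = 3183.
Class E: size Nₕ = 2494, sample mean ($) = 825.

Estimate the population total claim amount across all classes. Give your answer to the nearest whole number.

74468429

Population total = Σ Nₕ·x̄ₕ (each stratum's size times its mean).
2472·7130 + 2087·6973 + 4722·7644 + 1300·3183 + 2494·825 = 17625360 + 14552651 + 36094968 + 4137900 + 2057550 = 74468429.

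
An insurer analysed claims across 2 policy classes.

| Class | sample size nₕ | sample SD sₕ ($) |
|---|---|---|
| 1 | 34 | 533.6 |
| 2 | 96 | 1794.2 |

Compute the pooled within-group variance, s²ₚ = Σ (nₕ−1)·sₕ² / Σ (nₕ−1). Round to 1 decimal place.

2462622.3

1: (34−1)·533.6² = 33·284728.96 = 9396055.68
2: (96−1)·1794.2² = 95·3219153.64 = 305819595.8
Numerator = 315215651.48; denominator = Σ(nₕ−1) = 128.
s²ₚ = 315215651.48/128 = 2462622.277... → 2462622.3.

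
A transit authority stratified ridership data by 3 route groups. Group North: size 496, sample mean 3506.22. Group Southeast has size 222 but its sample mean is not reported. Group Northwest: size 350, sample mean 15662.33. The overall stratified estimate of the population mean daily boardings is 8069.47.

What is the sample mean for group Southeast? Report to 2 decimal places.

6294.11

N = 496 + 222 + 350 = 1068.
Overall total = μ·N = 8069.47·1068 = 8618193.96.
Subtract the known strata: 496·3506.22 + 350·15662.33 = 7220900.62.
Remaining total for group Southeast: 8618193.96 − 7220900.62 = 1397293.34.
Divide by its size: 1397293.34 / 222 = 6294.1141... → 6294.11.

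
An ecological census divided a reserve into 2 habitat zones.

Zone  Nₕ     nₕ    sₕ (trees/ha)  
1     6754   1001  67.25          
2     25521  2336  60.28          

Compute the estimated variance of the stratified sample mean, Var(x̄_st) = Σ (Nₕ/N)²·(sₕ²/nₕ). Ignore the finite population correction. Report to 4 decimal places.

N = 32275; Wₕ = Nₕ/N.
zone 1: (6754/32275)²·67.25²/1001 = 0.1978518
zone 2: (25521/32275)²·60.28²/2336 = 0.9726051
Sum = 1.1704569 → 1.1705.

1.1705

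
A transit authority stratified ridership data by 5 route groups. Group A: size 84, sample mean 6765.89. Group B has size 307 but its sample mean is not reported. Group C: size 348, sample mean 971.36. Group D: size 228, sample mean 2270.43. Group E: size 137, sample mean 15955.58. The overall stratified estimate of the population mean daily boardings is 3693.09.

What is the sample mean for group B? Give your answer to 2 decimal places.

N = 84 + 307 + 348 + 228 + 137 = 1104.
Overall total = μ·N = 3693.09·1104 = 4077171.36.
Subtract the known strata: 84·6765.89 + 348·971.36 + 228·2270.43 + 137·15955.58 = 3609940.54.
Remaining total for group B: 4077171.36 − 3609940.54 = 467230.82.
Divide by its size: 467230.82 / 307 = 1521.9245... → 1521.92.

1521.92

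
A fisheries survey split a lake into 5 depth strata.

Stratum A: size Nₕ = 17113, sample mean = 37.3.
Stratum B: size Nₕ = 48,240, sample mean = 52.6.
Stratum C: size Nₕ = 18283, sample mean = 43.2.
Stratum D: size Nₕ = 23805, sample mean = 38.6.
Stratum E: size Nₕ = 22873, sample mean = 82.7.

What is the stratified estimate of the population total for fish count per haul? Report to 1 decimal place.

6776034.6

A: 17113·37.3 = 638314.9
B: 48240·52.6 = 2537424
C: 18283·43.2 = 789825.6
D: 23805·38.6 = 918873
E: 22873·82.7 = 1891597.1
τ̂ = Σ Nₕx̄ₕ = 6776034.6.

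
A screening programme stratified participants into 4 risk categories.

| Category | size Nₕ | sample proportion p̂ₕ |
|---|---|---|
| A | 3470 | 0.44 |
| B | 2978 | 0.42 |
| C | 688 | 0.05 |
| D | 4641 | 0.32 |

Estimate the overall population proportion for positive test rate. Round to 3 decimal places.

0.365

Wₕ = Nₕ/N with N = 11777: 0.2946, 0.2529, 0.0584, 0.3941.
p̂_st = 0.2946·0.44 + 0.2529·0.42 + 0.0584·0.05 + 0.3941·0.32 ≈ 0.36487... → 0.365.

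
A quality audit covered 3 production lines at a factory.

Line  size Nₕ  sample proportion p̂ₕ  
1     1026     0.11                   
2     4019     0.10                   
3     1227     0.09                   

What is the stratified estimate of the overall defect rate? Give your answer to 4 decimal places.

Wₕ = Nₕ/N with N = 6272: 0.1636, 0.6408, 0.1956.
p̂_st = 0.1636·0.11 + 0.6408·0.10 + 0.1956·0.09 ≈ 0.099680... → 0.0997.

0.0997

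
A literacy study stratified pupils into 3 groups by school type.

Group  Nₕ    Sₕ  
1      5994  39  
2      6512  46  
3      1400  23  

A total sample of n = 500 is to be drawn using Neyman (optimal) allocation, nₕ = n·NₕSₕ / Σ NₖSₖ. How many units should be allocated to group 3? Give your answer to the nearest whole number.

28

Σ NₕSₕ = 5994·39 + 6512·46 + 1400·23 = 565518.
Share for 3: 32200/565518 = 0.05694.
n_3 = 500 × 0.05694 = 28.469... → 28.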